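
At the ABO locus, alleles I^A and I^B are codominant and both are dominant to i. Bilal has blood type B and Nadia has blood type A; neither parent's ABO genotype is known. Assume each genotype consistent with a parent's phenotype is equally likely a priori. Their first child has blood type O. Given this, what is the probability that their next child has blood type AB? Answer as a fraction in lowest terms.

1/4

Possible genotypes: Bilal ∈ {I^B I^B, I^B i}; Nadia ∈ {I^A I^A, I^A i}.
Weight each parental genotype pair by prior × P(type-O child):
  I^B i × I^A i: posterior weight 1; P(next child type AB) = 1/4.
Weighted sum = 1/4.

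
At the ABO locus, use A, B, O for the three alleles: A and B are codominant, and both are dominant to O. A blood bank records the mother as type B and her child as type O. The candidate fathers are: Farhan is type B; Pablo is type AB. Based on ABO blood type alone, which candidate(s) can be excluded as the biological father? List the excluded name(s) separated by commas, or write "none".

Pablo

A candidate is excluded only if no genotype consistent with his phenotype could produce a type O child with a type B mother.
Pablo (type AB): no genotype consistent with that phenotype can produce a type-O child with a type-B mother.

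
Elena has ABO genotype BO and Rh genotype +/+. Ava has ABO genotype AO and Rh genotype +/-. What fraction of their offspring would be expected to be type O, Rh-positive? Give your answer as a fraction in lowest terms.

1/4

ABO cross BO × AO → offspring phenotypes: 1/4 O, 1/4 A, 1/4 B, 1/4 AB.
Rh cross +/+ × +/- → 1 Rh+.
Independent loci: P(type O, Rh-positive) = 1/4 × 1 = 1/4.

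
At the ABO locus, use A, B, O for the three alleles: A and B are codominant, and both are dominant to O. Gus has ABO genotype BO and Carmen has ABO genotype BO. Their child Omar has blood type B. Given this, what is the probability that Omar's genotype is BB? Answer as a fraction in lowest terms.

1/3

Cross BO × BO → 1/4 BB, 1/2 BO, 1/4 OO.
Type-B genotypes among offspring: BB (1/4), BO (1/2); total 3/4.
P(BB | type B) = (1/4) / (3/4) = 1/3.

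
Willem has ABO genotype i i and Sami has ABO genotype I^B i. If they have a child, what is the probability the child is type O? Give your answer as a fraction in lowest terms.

1/2

ABO cross i i × I^B i → offspring phenotypes: 1/2 O, 1/2 B.
So P(type O) = 1/2.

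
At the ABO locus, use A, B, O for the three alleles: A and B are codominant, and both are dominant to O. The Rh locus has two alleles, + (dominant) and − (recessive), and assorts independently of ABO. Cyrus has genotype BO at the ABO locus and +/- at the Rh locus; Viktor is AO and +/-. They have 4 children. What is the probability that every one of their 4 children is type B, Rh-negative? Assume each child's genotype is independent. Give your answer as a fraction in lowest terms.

ABO cross BO × AO → 1/4 O, 1/4 A, 1/4 B, 1/4 AB.
Rh cross +/- × +/- → 3/4 Rh+, 1/4 Rh-; so P(type B, Rh-negative) = 1/4 × 1/4 = 1/16 per child.
All 4 independent: (1/16)^4 = 1/65536.

1/65536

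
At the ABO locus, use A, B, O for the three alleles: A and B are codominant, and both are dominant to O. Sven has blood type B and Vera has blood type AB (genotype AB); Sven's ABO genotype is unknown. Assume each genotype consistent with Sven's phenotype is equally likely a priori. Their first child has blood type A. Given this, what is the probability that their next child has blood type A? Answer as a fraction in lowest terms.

Possible genotypes: Sven ∈ {BB, BO}; Vera ∈ {AB}.
Weight each parental genotype pair by prior × P(type-A child):
  BO × AB: posterior weight 1; P(next child type A) = 1/4.
Weighted sum = 1/4.

1/4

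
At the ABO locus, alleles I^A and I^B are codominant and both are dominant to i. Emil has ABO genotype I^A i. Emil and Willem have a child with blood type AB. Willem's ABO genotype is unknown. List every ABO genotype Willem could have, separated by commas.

I^A I^B, I^B I^B, I^B i

For each candidate genotype of Willem, check whether crossing it with I^A i can produce every observed child phenotype.
  I^A I^A → possible child types {A} ✗
  I^A I^B → possible child types {A, B, AB} ✓
  I^A i → possible child types {O, A} ✗
  I^B I^B → possible child types {B, AB} ✓
  I^B i → possible child types {O, A, B, AB} ✓
  i i → possible child types {O, A} ✗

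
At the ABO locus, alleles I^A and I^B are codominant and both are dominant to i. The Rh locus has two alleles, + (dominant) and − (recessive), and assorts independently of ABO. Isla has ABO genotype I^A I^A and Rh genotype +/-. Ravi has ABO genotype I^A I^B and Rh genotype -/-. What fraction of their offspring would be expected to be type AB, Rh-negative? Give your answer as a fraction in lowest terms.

ABO cross I^A I^A × I^A I^B → offspring phenotypes: 1/2 A, 1/2 AB.
Rh cross +/- × -/- → 1/2 Rh+, 1/2 Rh-.
Independent loci: P(type AB, Rh-negative) = 1/2 × 1/2 = 1/4.

1/4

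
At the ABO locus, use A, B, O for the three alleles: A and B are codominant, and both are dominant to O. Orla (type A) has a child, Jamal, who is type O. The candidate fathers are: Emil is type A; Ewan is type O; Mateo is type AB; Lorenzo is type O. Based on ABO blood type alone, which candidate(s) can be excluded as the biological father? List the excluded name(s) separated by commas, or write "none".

A candidate is excluded only if no genotype consistent with his phenotype could produce a type O child with a type A mother.
Mateo (type AB): no genotype consistent with that phenotype can produce a type-O child with a type-A mother.

Mateo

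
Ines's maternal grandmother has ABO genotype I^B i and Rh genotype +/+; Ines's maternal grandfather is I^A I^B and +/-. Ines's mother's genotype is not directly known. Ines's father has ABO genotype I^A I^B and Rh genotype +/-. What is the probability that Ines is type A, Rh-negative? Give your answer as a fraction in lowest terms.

Ines's mother's ABO genotype from I^B i × I^A I^B: 1/4 I^A I^B, 1/4 I^A i, 1/4 I^B I^B, 1/4 I^B i.
Crossing each possibility with the father I^A I^B and summing P(type A): 1/4·1/4 + 1/4·1/2 + 1/4·0 + 1/4·1/4 = 1/4.
Similarly for Rh via the mother's Rh distribution: P(Rh-) = 1/8.
Independent loci: 1/4 × 1/8 = 1/32.

1/32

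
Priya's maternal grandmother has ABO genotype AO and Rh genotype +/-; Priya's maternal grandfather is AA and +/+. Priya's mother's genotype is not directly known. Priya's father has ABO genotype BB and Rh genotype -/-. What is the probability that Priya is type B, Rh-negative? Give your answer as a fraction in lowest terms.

Priya's mother's ABO genotype from AO × AA: 1/2 AA, 1/2 AO.
Crossing each possibility with the father BB and summing P(type B): 1/2·0 + 1/2·1/2 = 1/4.
Similarly for Rh via the mother's Rh distribution: P(Rh-) = 1/4.
Independent loci: 1/4 × 1/4 = 1/16.

1/16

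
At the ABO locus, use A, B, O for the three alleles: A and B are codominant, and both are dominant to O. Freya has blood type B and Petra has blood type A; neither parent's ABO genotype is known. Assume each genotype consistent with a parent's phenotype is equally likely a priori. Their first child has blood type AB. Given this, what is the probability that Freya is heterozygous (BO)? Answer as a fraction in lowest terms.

Possible genotypes: Freya ∈ {BB, BO}; Petra ∈ {AA, AO}.
Weight each parental genotype pair by prior × P(type-AB child):
  BB × AA: posterior weight 4/9.
  BB × AO: posterior weight 2/9.
  BO × AA: posterior weight 2/9.
  BO × AO: posterior weight 1/9.
Sum the posterior weight over pairs where Freya is BO: 1/3.

1/3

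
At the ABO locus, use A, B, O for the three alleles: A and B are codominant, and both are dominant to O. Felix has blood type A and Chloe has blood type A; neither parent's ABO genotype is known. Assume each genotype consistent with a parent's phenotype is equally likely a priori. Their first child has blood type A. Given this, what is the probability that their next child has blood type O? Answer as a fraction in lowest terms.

1/20

Possible genotypes: Felix ∈ {AA, AO}; Chloe ∈ {AA, AO}.
Weight each parental genotype pair by prior × P(type-A child):
  AA × AA: posterior weight 4/15; P(next child type O) = 0.
  AA × AO: posterior weight 4/15; P(next child type O) = 0.
  AO × AA: posterior weight 4/15; P(next child type O) = 0.
  AO × AO: posterior weight 1/5; P(next child type O) = 1/4.
Weighted sum = 1/20.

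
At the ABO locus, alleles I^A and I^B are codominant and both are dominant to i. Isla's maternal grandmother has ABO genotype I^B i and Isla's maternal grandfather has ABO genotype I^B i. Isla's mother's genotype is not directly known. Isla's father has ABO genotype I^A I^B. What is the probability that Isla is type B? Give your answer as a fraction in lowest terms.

Isla's mother's ABO genotype from I^B i × I^B i: 1/4 I^B I^B, 1/2 I^B i, 1/4 i i.
Crossing each possibility with the father I^A I^B and summing P(type B): 1/4·1/2 + 1/2·1/2 + 1/4·1/2 = 1/2.

1/2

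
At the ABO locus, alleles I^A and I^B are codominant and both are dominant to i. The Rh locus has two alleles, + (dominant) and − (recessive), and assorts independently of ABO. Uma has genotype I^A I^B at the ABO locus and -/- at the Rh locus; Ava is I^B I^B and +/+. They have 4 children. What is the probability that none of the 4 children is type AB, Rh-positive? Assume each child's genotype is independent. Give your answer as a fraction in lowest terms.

ABO cross I^A I^B × I^B I^B → 1/2 B, 1/2 AB.
Rh cross -/- × +/+ → 1 Rh+; so P(type AB, Rh-positive) = 1/2 × 1 = 1/2 per child.
P(not type AB, Rh-positive) = 1/2 for one child; (1/2)^4 = 1/16.

1/16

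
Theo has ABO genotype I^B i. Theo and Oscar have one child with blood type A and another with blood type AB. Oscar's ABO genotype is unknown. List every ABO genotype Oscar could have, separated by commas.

For each candidate genotype of Oscar, check whether crossing it with I^B i can produce every observed child phenotype.
  I^A I^A → possible child types {A, AB} ✓
  I^A I^B → possible child types {A, B, AB} ✓
  I^A i → possible child types {O, A, B, AB} ✓
  I^B I^B → possible child types {B} ✗
  I^B i → possible child types {O, B} ✗
  i i → possible child types {O, B} ✗

I^A I^A, I^A I^B, I^A i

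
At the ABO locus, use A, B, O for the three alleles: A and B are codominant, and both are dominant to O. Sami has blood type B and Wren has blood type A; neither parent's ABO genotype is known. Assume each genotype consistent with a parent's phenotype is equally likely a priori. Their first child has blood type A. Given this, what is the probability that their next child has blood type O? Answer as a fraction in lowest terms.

Possible genotypes: Sami ∈ {BB, BO}; Wren ∈ {AA, AO}.
Weight each parental genotype pair by prior × P(type-A child):
  BO × AA: posterior weight 2/3; P(next child type O) = 0.
  BO × AO: posterior weight 1/3; P(next child type O) = 1/4.
Weighted sum = 1/12.

1/12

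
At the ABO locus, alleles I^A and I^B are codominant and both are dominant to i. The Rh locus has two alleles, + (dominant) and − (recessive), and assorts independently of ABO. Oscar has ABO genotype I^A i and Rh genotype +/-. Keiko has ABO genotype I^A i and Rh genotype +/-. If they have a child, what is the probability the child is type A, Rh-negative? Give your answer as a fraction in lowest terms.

3/16

ABO cross I^A i × I^A i → offspring phenotypes: 1/4 O, 3/4 A.
Rh cross +/- × +/- → 3/4 Rh+, 1/4 Rh-.
Independent loci: P(type A, Rh-negative) = 3/4 × 1/4 = 3/16.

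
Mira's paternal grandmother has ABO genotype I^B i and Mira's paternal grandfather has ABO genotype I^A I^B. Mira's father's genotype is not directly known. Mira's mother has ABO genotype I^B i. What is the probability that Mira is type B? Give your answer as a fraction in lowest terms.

5/8

Mira's father's ABO genotype from I^B i × I^A I^B: 1/4 I^A I^B, 1/4 I^A i, 1/4 I^B I^B, 1/4 I^B i.
Crossing each possibility with the mother I^B i and summing P(type B): 1/4·1/2 + 1/4·1/4 + 1/4·1 + 1/4·3/4 = 5/8.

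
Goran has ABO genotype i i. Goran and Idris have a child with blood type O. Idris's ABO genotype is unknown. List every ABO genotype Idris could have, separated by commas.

I^A i, I^B i, i i

For each candidate genotype of Idris, check whether crossing it with i i can produce every observed child phenotype.
  I^A I^A → possible child types {A} ✗
  I^A I^B → possible child types {A, B} ✗
  I^A i → possible child types {O, A} ✓
  I^B I^B → possible child types {B} ✗
  I^B i → possible child types {O, B} ✓
  i i → possible child types {O} ✓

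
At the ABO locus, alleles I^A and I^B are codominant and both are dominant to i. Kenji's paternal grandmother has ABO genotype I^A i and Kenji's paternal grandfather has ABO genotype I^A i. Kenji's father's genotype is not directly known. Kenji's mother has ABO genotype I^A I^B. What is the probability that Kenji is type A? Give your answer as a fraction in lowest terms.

1/2

Kenji's father's ABO genotype from I^A i × I^A i: 1/4 I^A I^A, 1/2 I^A i, 1/4 i i.
Crossing each possibility with the mother I^A I^B and summing P(type A): 1/4·1/2 + 1/2·1/2 + 1/4·1/2 = 1/2.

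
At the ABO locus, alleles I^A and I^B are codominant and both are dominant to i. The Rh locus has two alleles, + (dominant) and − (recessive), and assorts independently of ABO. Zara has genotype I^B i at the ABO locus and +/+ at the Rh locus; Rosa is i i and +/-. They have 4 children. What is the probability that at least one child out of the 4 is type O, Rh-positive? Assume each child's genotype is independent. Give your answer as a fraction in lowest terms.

ABO cross I^B i × i i → 1/2 O, 1/2 B.
Rh cross +/+ × +/- → 1 Rh+; so P(type O, Rh-positive) = 1/2 × 1 = 1/2 per child.
P(none) = (1/2)^4 = 1/16; P(at least one) = 1 − 1/16 = 15/16.

15/16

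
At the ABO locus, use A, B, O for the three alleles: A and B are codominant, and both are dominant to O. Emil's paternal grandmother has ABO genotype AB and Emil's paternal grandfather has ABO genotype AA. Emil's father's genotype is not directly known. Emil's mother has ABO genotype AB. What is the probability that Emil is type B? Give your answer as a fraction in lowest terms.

Emil's father's ABO genotype from AB × AA: 1/2 AA, 1/2 AB.
Crossing each possibility with the mother AB and summing P(type B): 1/2·0 + 1/2·1/4 = 1/8.

1/8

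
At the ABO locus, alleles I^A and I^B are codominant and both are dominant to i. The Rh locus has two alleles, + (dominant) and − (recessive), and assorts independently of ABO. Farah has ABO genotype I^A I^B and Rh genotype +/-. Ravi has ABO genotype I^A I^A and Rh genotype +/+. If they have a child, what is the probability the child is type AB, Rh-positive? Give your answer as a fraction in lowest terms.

1/2

ABO cross I^A I^B × I^A I^A → offspring phenotypes: 1/2 A, 1/2 AB.
Rh cross +/- × +/+ → 1 Rh+.
Independent loci: P(type AB, Rh-positive) = 1/2 × 1 = 1/2.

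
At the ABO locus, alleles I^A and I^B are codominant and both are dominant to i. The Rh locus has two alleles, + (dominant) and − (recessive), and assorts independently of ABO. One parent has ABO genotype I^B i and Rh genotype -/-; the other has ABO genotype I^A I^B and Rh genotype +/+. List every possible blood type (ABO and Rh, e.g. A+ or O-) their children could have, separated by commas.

Gametes from I^B i × I^A I^B give offspring ABO genotypes I^A I^B, I^A i, I^B I^B, I^B i, i.e. phenotypes A, B, AB.
Rh cross -/- × +/+ → phenotypes Rh+.
Combining independently: A+, B+, AB+.

A+, B+, AB+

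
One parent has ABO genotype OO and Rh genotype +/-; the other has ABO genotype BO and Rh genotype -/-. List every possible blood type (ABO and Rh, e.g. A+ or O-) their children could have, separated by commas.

O+, O-, B+, B-

Gametes from OO × BO give offspring ABO genotypes BO, OO, i.e. phenotypes O, B.
Rh cross +/- × -/- → phenotypes Rh+, Rh-.
Combining independently: O+, O-, B+, B-.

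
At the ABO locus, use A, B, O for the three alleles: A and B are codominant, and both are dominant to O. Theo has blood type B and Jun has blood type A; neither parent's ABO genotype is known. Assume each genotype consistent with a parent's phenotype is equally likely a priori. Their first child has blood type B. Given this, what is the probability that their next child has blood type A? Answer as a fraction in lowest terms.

Possible genotypes: Theo ∈ {BB, BO}; Jun ∈ {AA, AO}.
Weight each parental genotype pair by prior × P(type-B child):
  BB × AO: posterior weight 2/3; P(next child type A) = 0.
  BO × AO: posterior weight 1/3; P(next child type A) = 1/4.
Weighted sum = 1/12.

1/12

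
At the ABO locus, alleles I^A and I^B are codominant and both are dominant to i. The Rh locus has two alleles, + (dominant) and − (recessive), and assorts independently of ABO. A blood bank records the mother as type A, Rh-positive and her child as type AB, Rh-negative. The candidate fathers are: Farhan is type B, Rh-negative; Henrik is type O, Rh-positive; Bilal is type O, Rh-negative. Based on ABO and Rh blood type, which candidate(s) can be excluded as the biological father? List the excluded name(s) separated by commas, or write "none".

A candidate is excluded only if no genotype consistent with his phenotype could produce a type AB, Rh-negative child with a type A, Rh-positive mother.
Henrik (type O, Rh+): no genotype consistent with that phenotype can produce a type-AB Rh- child with a type-A mother.
Bilal (type O, Rh-): no genotype consistent with that phenotype can produce a type-AB Rh- child with a type-A mother.

Henrik, Bilal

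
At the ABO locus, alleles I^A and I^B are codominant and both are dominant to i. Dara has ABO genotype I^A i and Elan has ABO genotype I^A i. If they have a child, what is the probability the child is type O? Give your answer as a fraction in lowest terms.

1/4

ABO cross I^A i × I^A i → offspring phenotypes: 1/4 O, 3/4 A.
So P(type O) = 1/4.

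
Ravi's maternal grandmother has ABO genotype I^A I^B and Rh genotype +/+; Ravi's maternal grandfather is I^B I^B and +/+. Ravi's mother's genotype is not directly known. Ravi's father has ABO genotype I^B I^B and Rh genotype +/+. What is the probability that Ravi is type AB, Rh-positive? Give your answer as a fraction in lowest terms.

1/4

Ravi's mother's ABO genotype from I^A I^B × I^B I^B: 1/2 I^A I^B, 1/2 I^B I^B.
Crossing each possibility with the father I^B I^B and summing P(type AB): 1/2·1/2 + 1/2·0 = 1/4.
Similarly for Rh via the mother's Rh distribution: P(Rh+) = 1.
Independent loci: 1/4 × 1 = 1/4.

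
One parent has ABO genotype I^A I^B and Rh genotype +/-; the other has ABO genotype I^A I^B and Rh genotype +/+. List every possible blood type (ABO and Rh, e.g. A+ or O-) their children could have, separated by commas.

Gametes from I^A I^B × I^A I^B give offspring ABO genotypes I^A I^A, I^A I^B, I^B I^B, i.e. phenotypes A, B, AB.
Rh cross +/- × +/+ → phenotypes Rh+.
Combining independently: A+, B+, AB+.

A+, B+, AB+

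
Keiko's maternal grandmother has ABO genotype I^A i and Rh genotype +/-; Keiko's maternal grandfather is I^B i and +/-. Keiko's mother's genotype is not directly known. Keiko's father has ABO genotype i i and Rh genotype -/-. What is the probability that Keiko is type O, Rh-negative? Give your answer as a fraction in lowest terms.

1/4

Keiko's mother's ABO genotype from I^A i × I^B i: 1/4 I^A I^B, 1/4 I^A i, 1/4 I^B i, 1/4 i i.
Crossing each possibility with the father i i and summing P(type O): 1/4·0 + 1/4·1/2 + 1/4·1/2 + 1/4·1 = 1/2.
Similarly for Rh via the mother's Rh distribution: P(Rh-) = 1/2.
Independent loci: 1/2 × 1/2 = 1/4.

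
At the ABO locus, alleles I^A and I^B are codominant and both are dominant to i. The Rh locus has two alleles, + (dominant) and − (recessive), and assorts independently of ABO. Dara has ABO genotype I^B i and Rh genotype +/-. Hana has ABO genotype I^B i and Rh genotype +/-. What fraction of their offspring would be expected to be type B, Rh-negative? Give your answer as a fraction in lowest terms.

ABO cross I^B i × I^B i → offspring phenotypes: 1/4 O, 3/4 B.
Rh cross +/- × +/- → 3/4 Rh+, 1/4 Rh-.
Independent loci: P(type B, Rh-negative) = 3/4 × 1/4 = 3/16.

3/16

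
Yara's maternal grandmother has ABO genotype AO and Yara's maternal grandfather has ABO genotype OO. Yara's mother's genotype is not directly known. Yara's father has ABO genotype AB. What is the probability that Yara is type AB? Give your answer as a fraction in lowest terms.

1/8

Yara's mother's ABO genotype from AO × OO: 1/2 AO, 1/2 OO.
Crossing each possibility with the father AB and summing P(type AB): 1/2·1/4 + 1/2·0 = 1/8.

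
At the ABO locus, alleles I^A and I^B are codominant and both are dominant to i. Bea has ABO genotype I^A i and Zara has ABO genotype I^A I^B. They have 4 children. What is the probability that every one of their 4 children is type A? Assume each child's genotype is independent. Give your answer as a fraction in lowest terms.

1/16

ABO cross I^A i × I^A I^B → 1/2 A, 1/4 B, 1/4 AB.
So P(type A) = 1/2 per child.
All 4 independent: (1/2)^4 = 1/16.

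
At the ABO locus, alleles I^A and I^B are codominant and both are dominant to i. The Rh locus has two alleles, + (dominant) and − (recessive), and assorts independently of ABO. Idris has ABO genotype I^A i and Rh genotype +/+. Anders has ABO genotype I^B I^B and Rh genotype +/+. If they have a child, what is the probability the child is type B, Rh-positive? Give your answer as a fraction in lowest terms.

ABO cross I^A i × I^B I^B → offspring phenotypes: 1/2 B, 1/2 AB.
Rh cross +/+ × +/+ → 1 Rh+.
Independent loci: P(type B, Rh-positive) = 1/2 × 1 = 1/2.

1/2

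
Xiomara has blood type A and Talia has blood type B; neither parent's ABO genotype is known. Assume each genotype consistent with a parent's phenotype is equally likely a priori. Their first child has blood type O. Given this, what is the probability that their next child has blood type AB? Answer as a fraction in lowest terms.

Possible genotypes: Xiomara ∈ {I^A I^A, I^A i}; Talia ∈ {I^B I^B, I^B i}.
Weight each parental genotype pair by prior × P(type-O child):
  I^A i × I^B i: posterior weight 1; P(next child type AB) = 1/4.
Weighted sum = 1/4.

1/4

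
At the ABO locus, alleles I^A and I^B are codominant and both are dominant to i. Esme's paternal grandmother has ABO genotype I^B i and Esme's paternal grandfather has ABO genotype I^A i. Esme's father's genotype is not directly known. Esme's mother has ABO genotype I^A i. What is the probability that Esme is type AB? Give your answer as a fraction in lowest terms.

1/8

Esme's father's ABO genotype from I^B i × I^A i: 1/4 I^A I^B, 1/4 I^A i, 1/4 I^B i, 1/4 i i.
Crossing each possibility with the mother I^A i and summing P(type AB): 1/4·1/4 + 1/4·0 + 1/4·1/4 + 1/4·0 = 1/8.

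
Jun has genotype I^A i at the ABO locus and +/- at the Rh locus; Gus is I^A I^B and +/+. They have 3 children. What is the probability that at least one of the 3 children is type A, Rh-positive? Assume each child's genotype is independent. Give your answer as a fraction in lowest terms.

7/8

ABO cross I^A i × I^A I^B → 1/2 A, 1/4 B, 1/4 AB.
Rh cross +/- × +/+ → 1 Rh+; so P(type A, Rh-positive) = 1/2 × 1 = 1/2 per child.
P(none) = (1/2)^3 = 1/8; P(at least one) = 1 − 1/8 = 7/8.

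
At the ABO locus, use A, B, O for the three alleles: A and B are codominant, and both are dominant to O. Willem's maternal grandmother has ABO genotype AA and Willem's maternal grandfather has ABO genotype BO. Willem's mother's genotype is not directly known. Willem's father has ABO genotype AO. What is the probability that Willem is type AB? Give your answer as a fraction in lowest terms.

Willem's mother's ABO genotype from AA × BO: 1/2 AB, 1/2 AO.
Crossing each possibility with the father AO and summing P(type AB): 1/2·1/4 + 1/2·0 = 1/8.

1/8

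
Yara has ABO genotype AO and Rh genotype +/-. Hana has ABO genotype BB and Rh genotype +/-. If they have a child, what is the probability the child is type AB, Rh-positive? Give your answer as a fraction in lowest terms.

ABO cross AO × BB → offspring phenotypes: 1/2 B, 1/2 AB.
Rh cross +/- × +/- → 3/4 Rh+, 1/4 Rh-.
Independent loci: P(type AB, Rh-positive) = 1/2 × 3/4 = 3/8.

3/8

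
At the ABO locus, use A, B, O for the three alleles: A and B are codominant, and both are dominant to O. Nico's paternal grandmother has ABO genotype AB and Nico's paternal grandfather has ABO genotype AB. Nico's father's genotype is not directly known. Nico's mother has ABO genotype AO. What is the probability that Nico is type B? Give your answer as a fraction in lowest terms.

1/4

Nico's father's ABO genotype from AB × AB: 1/4 AA, 1/2 AB, 1/4 BB.
Crossing each possibility with the mother AO and summing P(type B): 1/4·0 + 1/2·1/4 + 1/4·1/2 = 1/4.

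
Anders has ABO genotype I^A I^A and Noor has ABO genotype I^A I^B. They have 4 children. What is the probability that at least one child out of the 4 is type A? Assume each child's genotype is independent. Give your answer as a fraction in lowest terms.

ABO cross I^A I^A × I^A I^B → 1/2 A, 1/2 AB.
So P(type A) = 1/2 per child.
P(none) = (1/2)^4 = 1/16; P(at least one) = 1 − 1/16 = 15/16.

15/16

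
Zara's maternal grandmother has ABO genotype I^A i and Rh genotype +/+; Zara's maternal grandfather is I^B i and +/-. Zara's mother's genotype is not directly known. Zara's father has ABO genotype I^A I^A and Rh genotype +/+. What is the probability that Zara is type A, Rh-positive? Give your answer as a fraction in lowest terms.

Zara's mother's ABO genotype from I^A i × I^B i: 1/4 I^A I^B, 1/4 I^A i, 1/4 I^B i, 1/4 i i.
Crossing each possibility with the father I^A I^A and summing P(type A): 1/4·1/2 + 1/4·1 + 1/4·1/2 + 1/4·1 = 3/4.
Similarly for Rh via the mother's Rh distribution: P(Rh+) = 1.
Independent loci: 3/4 × 1 = 3/4.

3/4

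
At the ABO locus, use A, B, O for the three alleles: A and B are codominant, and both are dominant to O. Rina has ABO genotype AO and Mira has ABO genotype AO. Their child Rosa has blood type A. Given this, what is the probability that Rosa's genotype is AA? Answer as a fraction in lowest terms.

1/3

Cross AO × AO → 1/4 AA, 1/2 AO, 1/4 OO.
Type-A genotypes among offspring: AA (1/4), AO (1/2); total 3/4.
P(AA | type A) = (1/4) / (3/4) = 1/3.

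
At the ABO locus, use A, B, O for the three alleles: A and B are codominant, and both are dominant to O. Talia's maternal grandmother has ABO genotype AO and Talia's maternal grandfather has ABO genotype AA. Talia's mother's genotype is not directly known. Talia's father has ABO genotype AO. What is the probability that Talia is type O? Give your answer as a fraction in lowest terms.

1/8

Talia's mother's ABO genotype from AO × AA: 1/2 AA, 1/2 AO.
Crossing each possibility with the father AO and summing P(type O): 1/2·0 + 1/2·1/4 = 1/8.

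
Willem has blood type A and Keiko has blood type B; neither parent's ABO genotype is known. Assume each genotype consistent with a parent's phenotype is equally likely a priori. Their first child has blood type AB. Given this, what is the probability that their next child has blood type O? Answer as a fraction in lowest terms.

Possible genotypes: Willem ∈ {I^A I^A, I^A i}; Keiko ∈ {I^B I^B, I^B i}.
Weight each parental genotype pair by prior × P(type-AB child):
  I^A I^A × I^B I^B: posterior weight 4/9; P(next child type O) = 0.
  I^A I^A × I^B i: posterior weight 2/9; P(next child type O) = 0.
  I^A i × I^B I^B: posterior weight 2/9; P(next child type O) = 0.
  I^A i × I^B i: posterior weight 1/9; P(next child type O) = 1/4.
Weighted sum = 1/36.

1/36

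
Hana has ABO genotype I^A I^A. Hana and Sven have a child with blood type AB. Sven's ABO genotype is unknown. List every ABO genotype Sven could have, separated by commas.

I^A I^B, I^B I^B, I^B i

For each candidate genotype of Sven, check whether crossing it with I^A I^A can produce every observed child phenotype.
  I^A I^A → possible child types {A} ✗
  I^A I^B → possible child types {A, AB} ✓
  I^A i → possible child types {A} ✗
  I^B I^B → possible child types {AB} ✓
  I^B i → possible child types {A, AB} ✓
  i i → possible child types {A} ✗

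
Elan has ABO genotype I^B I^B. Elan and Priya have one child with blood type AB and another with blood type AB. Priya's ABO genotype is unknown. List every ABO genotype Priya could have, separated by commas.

For each candidate genotype of Priya, check whether crossing it with I^B I^B can produce every observed child phenotype.
  I^A I^A → possible child types {AB} ✓
  I^A I^B → possible child types {B, AB} ✓
  I^A i → possible child types {B, AB} ✓
  I^B I^B → possible child types {B} ✗
  I^B i → possible child types {B} ✗
  i i → possible child types {B} ✗

I^A I^A, I^A I^B, I^A i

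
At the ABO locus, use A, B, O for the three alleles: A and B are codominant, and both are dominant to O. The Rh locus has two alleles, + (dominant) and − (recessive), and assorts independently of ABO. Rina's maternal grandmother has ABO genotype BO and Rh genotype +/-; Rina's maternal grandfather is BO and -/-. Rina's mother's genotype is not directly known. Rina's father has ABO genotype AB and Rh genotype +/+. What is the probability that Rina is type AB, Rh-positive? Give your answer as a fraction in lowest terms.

1/4

Rina's mother's ABO genotype from BO × BO: 1/4 BB, 1/2 BO, 1/4 OO.
Crossing each possibility with the father AB and summing P(type AB): 1/4·1/2 + 1/2·1/4 + 1/4·0 = 1/4.
Similarly for Rh via the mother's Rh distribution: P(Rh+) = 1.
Independent loci: 1/4 × 1 = 1/4.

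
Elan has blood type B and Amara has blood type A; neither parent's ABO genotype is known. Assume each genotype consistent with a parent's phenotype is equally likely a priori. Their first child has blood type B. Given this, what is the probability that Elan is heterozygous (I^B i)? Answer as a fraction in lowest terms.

Possible genotypes: Elan ∈ {I^B I^B, I^B i}; Amara ∈ {I^A I^A, I^A i}.
Weight each parental genotype pair by prior × P(type-B child):
  I^B I^B × I^A i: posterior weight 2/3.
  I^B i × I^A i: posterior weight 1/3.
Sum the posterior weight over pairs where Elan is I^B i: 1/3.

1/3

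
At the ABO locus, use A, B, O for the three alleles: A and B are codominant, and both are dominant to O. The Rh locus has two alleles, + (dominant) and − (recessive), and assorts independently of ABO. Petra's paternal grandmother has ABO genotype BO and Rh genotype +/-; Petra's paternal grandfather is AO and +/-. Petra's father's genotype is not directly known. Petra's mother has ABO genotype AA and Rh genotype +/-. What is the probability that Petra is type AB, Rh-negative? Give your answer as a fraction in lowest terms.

Petra's father's ABO genotype from BO × AO: 1/4 AB, 1/4 AO, 1/4 BO, 1/4 OO.
Crossing each possibility with the mother AA and summing P(type AB): 1/4·1/2 + 1/4·0 + 1/4·1/2 + 1/4·0 = 1/4.
Similarly for Rh via the father's Rh distribution: P(Rh-) = 1/4.
Independent loci: 1/4 × 1/4 = 1/16.

1/16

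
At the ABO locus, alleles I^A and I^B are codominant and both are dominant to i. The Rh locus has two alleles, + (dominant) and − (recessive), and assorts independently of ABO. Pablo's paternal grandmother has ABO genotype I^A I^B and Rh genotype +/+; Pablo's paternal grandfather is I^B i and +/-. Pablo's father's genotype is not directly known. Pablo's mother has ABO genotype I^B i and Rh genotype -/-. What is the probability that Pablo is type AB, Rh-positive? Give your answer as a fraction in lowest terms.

Pablo's father's ABO genotype from I^A I^B × I^B i: 1/4 I^A I^B, 1/4 I^A i, 1/4 I^B I^B, 1/4 I^B i.
Crossing each possibility with the mother I^B i and summing P(type AB): 1/4·1/4 + 1/4·1/4 + 1/4·0 + 1/4·0 = 1/8.
Similarly for Rh via the father's Rh distribution: P(Rh+) = 3/4.
Independent loci: 1/8 × 3/4 = 3/32.

3/32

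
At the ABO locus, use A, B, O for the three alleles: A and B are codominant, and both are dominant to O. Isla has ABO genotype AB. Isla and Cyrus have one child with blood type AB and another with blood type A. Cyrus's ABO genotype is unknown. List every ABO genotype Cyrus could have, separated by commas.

For each candidate genotype of Cyrus, check whether crossing it with AB can produce every observed child phenotype.
  AA → possible child types {A, AB} ✓
  AB → possible child types {A, B, AB} ✓
  AO → possible child types {A, B, AB} ✓
  BB → possible child types {B, AB} ✗
  BO → possible child types {A, B, AB} ✓
  OO → possible child types {A, B} ✗

AA, AB, AO, BO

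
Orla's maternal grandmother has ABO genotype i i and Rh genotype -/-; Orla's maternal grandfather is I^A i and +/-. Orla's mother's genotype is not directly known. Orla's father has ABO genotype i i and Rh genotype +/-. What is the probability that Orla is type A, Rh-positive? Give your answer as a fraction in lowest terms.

Orla's mother's ABO genotype from i i × I^A i: 1/2 I^A i, 1/2 i i.
Crossing each possibility with the father i i and summing P(type A): 1/2·1/2 + 1/2·0 = 1/4.
Similarly for Rh via the mother's Rh distribution: P(Rh+) = 5/8.
Independent loci: 1/4 × 5/8 = 5/32.

5/32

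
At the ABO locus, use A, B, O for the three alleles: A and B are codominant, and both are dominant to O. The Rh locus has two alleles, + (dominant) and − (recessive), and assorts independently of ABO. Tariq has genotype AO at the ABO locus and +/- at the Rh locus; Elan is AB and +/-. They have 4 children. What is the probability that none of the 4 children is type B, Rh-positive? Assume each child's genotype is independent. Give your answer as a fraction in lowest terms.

ABO cross AO × AB → 1/2 A, 1/4 B, 1/4 AB.
Rh cross +/- × +/- → 3/4 Rh+, 1/4 Rh-; so P(type B, Rh-positive) = 1/4 × 3/4 = 3/16 per child.
P(not type B, Rh-positive) = 13/16 for one child; (13/16)^4 = 28561/65536.

28561/65536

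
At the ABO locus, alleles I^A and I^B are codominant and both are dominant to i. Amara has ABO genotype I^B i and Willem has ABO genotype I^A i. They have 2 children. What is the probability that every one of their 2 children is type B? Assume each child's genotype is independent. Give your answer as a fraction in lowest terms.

ABO cross I^B i × I^A i → 1/4 O, 1/4 A, 1/4 B, 1/4 AB.
So P(type B) = 1/4 per child.
All 2 independent: (1/4)^2 = 1/16.

1/16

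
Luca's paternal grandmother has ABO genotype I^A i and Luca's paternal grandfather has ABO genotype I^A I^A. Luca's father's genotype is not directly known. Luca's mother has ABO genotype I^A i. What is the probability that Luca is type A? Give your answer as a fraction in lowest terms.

7/8

Luca's father's ABO genotype from I^A i × I^A I^A: 1/2 I^A I^A, 1/2 I^A i.
Crossing each possibility with the mother I^A i and summing P(type A): 1/2·1 + 1/2·3/4 = 7/8.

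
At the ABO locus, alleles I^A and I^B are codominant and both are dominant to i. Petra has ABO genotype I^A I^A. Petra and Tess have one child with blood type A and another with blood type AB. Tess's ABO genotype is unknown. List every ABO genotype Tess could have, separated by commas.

I^A I^B, I^B i

For each candidate genotype of Tess, check whether crossing it with I^A I^A can produce every observed child phenotype.
  I^A I^A → possible child types {A} ✗
  I^A I^B → possible child types {A, AB} ✓
  I^A i → possible child types {A} ✗
  I^B I^B → possible child types {AB} ✗
  I^B i → possible child types {A, AB} ✓
  i i → possible child types {A} ✗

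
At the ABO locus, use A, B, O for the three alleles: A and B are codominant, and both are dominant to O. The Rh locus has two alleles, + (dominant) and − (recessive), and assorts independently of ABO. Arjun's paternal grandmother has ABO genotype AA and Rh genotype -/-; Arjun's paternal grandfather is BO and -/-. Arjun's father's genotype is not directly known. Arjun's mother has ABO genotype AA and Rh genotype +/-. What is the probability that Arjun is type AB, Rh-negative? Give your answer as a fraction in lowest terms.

Arjun's father's ABO genotype from AA × BO: 1/2 AB, 1/2 AO.
Crossing each possibility with the mother AA and summing P(type AB): 1/2·1/2 + 1/2·0 = 1/4.
Similarly for Rh via the father's Rh distribution: P(Rh-) = 1/2.
Independent loci: 1/4 × 1/2 = 1/8.

1/8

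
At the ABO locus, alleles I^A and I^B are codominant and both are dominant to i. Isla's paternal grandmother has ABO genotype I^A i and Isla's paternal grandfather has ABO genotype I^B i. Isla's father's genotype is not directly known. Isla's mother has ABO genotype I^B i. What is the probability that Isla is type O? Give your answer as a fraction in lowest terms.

1/4

Isla's father's ABO genotype from I^A i × I^B i: 1/4 I^A I^B, 1/4 I^A i, 1/4 I^B i, 1/4 i i.
Crossing each possibility with the mother I^B i and summing P(type O): 1/4·0 + 1/4·1/4 + 1/4·1/4 + 1/4·1/2 = 1/4.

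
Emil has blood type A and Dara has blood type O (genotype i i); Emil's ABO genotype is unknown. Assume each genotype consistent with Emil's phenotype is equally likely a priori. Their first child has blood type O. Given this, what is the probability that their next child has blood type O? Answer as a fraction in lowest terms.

1/2

Possible genotypes: Emil ∈ {I^A I^A, I^A i}; Dara ∈ {i i}.
Weight each parental genotype pair by prior × P(type-O child):
  I^A i × i i: posterior weight 1; P(next child type O) = 1/2.
Weighted sum = 1/2.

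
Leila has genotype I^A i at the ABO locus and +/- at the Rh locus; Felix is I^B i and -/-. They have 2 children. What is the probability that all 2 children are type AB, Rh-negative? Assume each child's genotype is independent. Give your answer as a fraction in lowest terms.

ABO cross I^A i × I^B i → 1/4 O, 1/4 A, 1/4 B, 1/4 AB.
Rh cross +/- × -/- → 1/2 Rh+, 1/2 Rh-; so P(type AB, Rh-negative) = 1/4 × 1/2 = 1/8 per child.
All 2 independent: (1/8)^2 = 1/64.

1/64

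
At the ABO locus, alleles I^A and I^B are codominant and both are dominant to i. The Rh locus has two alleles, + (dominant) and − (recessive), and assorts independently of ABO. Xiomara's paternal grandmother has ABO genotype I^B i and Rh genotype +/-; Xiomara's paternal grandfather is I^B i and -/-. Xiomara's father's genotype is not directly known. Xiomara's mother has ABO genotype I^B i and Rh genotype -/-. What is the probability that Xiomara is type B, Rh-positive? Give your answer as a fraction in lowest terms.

Xiomara's father's ABO genotype from I^B i × I^B i: 1/4 I^B I^B, 1/2 I^B i, 1/4 i i.
Crossing each possibility with the mother I^B i and summing P(type B): 1/4·1 + 1/2·3/4 + 1/4·1/2 = 3/4.
Similarly for Rh via the father's Rh distribution: P(Rh+) = 1/4.
Independent loci: 3/4 × 1/4 = 3/16.

3/16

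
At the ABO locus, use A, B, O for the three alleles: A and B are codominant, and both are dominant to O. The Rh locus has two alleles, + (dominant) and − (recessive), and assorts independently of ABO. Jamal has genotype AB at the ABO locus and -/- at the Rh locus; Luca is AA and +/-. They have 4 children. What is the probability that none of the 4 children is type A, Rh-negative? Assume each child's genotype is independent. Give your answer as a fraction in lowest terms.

81/256

ABO cross AB × AA → 1/2 A, 1/2 AB.
Rh cross -/- × +/- → 1/2 Rh+, 1/2 Rh-; so P(type A, Rh-negative) = 1/2 × 1/2 = 1/4 per child.
P(not type A, Rh-negative) = 3/4 for one child; (3/4)^4 = 81/256.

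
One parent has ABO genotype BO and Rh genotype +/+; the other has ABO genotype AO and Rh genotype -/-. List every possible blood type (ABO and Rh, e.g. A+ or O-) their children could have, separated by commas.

Gametes from BO × AO give offspring ABO genotypes AB, AO, BO, OO, i.e. phenotypes O, A, B, AB.
Rh cross +/+ × -/- → phenotypes Rh+.
Combining independently: O+, A+, B+, AB+.

O+, A+, B+, AB+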